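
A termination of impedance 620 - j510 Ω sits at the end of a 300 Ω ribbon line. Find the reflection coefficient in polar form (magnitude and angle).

Γ ≈ 0.572 ∠ -28.9°

Γ = (Z_L − Z_0)/(Z_L + Z_0) = (320 − j510)/(920 − j510)
|Γ| = 602/1050 = 0.572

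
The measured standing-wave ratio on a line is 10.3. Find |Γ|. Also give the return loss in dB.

|Γ| = (S − 1)/(S + 1) = (10.3 − 1)/(10.3 + 1) = 9.3/11.3
RL = −20·log₁₀|Γ| = −20·log₁₀(0.823)

|Γ| ≈ 0.823; return loss ≈ 1.69 dB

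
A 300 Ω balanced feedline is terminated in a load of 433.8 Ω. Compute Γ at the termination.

Γ = (Z_L − Z_0)/(Z_L + Z_0) = (433.8 − 300)/(433.8 + 300) = 133.8/733.8

Γ = 0.182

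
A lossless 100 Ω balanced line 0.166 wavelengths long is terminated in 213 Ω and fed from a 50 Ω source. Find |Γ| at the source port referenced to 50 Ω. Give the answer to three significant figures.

|Γ| ≈ 0.37

βl = 2π × 0.166 = 59.8°
tan(βl) = 1.72
Z_in = Z_0·(Z_L + jZ_0·tanβl)/(Z_0 + jZ_L·tanβl) = 58.5 − j42.3 Ω
Γ_s = (Z_in − Z_s)/(Z_in + Z_s) = (8.52 − j42.3)/(109 − j42.3), |Γ_s| = 0.37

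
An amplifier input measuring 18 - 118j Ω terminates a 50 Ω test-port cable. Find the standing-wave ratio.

Γ = (Z_L − Z_0)/(Z_L + Z_0) = (-32 − j118)/(68 − j118)
|Γ| = 122/136 = 0.898
VSWR = (1 + |Γ|)/(1 − |Γ|) = 1.9/0.102

VSWR ≈ 18.6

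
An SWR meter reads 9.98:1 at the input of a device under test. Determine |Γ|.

|Γ| = (S − 1)/(S + 1) = (9.98 − 1)/(9.98 + 1) = 8.98/11

|Γ| ≈ 0.818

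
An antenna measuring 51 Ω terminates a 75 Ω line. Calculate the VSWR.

VSWR ≈ 1.47

Γ = (51 − 75)/(51 + 75) = -0.19
VSWR = (1 + 0.19)/(1 − 0.19)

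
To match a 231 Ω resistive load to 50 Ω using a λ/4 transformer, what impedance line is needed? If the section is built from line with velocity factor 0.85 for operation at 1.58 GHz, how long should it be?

Z_qwt = √(Z_0·R_L) = √(50 × 231) = √11550
λ = 0.85·c/f = 0.161 m, so l = λ/4 = 0.0403 m

Z_qwt ≈ 107 Ω; length ≈ 4.03 cm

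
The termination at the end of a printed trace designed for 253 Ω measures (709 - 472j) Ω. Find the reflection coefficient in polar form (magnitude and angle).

Γ ≈ 0.612 ∠ -19.9°

Γ = (Z_L − Z_0)/(Z_L + Z_0) = (456 − j472)/(962 − j472)
|Γ| = 656/1070 = 0.612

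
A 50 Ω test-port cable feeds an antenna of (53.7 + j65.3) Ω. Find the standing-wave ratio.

Γ = (Z_L − Z_0)/(Z_L + Z_0) = (3.7 + j65.3)/(103.7 + j65.3)
|Γ| = 65.4/123 = 0.534
VSWR = (1 + |Γ|)/(1 − |Γ|) = 1.53/0.466

VSWR ≈ 3.29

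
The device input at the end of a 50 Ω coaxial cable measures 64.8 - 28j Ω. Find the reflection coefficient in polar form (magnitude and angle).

Γ ≈ 0.268 ∠ -48.4°

Γ = (Z_L − Z_0)/(Z_L + Z_0) = (14.8 − j28)/(114.8 − j28)
|Γ| = 31.7/118 = 0.268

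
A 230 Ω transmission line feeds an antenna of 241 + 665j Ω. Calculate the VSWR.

Γ = (Z_L − Z_0)/(Z_L + Z_0) = (11 + j665)/(471 + j665)
|Γ| = 665/815 = 0.816
VSWR = (1 + |Γ|)/(1 − |Γ|) = 1.82/0.184

VSWR ≈ 9.88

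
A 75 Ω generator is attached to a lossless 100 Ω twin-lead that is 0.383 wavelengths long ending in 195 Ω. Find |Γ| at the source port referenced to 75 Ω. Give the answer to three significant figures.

|Γ| ≈ 0.363

βl = 2π × 0.383 = 138°
tan(βl) = -0.904
Z_in = Z_0·(Z_L + jZ_0·tanβl)/(Z_0 + jZ_L·tanβl) = 86.3 + j61.7 Ω
Γ_s = (Z_in − Z_s)/(Z_in + Z_s) = (11.3 + j61.7)/(161 + j61.7), |Γ_s| = 0.363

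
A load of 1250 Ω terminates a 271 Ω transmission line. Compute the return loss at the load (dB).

RL ≈ 3.83 dB

Γ = (1250 − 271)/(1250 + 271) = 0.644
RL = −20·log₁₀|Γ| = −20·log₁₀(0.644)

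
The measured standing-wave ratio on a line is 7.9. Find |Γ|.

|Γ| = (S − 1)/(S + 1) = (7.9 − 1)/(7.9 + 1) = 6.9/8.9

|Γ| ≈ 0.775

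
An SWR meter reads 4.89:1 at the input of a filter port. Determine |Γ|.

|Γ| = (S − 1)/(S + 1) = (4.89 − 1)/(4.89 + 1) = 3.89/5.89

|Γ| ≈ 0.66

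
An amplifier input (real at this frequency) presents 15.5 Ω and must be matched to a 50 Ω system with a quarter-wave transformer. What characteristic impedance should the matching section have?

Z_qwt ≈ 27.8 Ω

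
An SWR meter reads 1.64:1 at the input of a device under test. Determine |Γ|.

|Γ| ≈ 0.242

|Γ| = (S − 1)/(S + 1) = (1.64 − 1)/(1.64 + 1) = 0.64/2.64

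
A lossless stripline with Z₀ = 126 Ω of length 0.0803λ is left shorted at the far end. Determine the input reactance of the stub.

X_in ≈ 69.6 Ω (inductive)

βl = 2π × 0.0803 = 28.9°
tan(βl) = 0.552
For a shorted stub, Z_in = jZ_0·tan(βl)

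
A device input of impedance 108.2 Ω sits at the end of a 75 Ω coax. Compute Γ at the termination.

Γ = 0.181

Γ = (Z_L − Z_0)/(Z_L + Z_0) = (108.2 − 75)/(108.2 + 75) = 33.2/183.2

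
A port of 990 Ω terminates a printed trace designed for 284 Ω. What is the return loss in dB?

Γ = (990 − 284)/(990 + 284) = 0.554
RL = −20·log₁₀|Γ| = −20·log₁₀(0.554)

RL ≈ 5.13 dB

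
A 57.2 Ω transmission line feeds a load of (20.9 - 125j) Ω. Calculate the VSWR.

Γ = (Z_L − Z_0)/(Z_L + Z_0) = (-36.3 − j125)/(78.1 − j125)
|Γ| = 130/147 = 0.883
VSWR = (1 + |Γ|)/(1 − |Γ|) = 1.88/0.117

VSWR ≈ 16.1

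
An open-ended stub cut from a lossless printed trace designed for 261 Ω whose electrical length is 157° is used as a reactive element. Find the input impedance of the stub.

Z_in ≈ +j615 Ω

tan(βl) = -0.424
For an open-ended stub, Z_in = −jZ_0·cot(βl) = −jZ_0/tan(βl)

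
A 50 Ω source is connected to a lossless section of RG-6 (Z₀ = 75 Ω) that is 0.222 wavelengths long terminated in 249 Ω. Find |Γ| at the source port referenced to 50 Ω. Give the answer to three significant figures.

βl = 2π × 0.222 = 79.9°
tan(βl) = 5.63
Z_in = Z_0·(Z_L + jZ_0·tanβl)/(Z_0 + jZ_L·tanβl) = 23.2 − j12.1 Ω
Γ_s = (Z_in − Z_s)/(Z_in + Z_s) = (-26.8 − j12.1)/(73.2 − j12.1), |Γ_s| = 0.396

|Γ| ≈ 0.396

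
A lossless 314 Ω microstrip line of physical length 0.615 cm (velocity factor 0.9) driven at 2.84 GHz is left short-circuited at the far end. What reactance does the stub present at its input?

λ = v/f = 0.9·c / 2.84 GHz = 0.0951 m
βl = 2π·l/λ = 2π × 0.0647 = 23.3°
tan(βl) = 0.43
For a short-circuited stub, Z_in = jZ_0·tan(βl)

X_in ≈ 135 Ω (inductive)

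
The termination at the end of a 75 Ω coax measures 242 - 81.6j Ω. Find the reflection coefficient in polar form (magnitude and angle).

Γ ≈ 0.568 ∠ -11.6°

Γ = (Z_L − Z_0)/(Z_L + Z_0) = (167 − j81.6)/(317 − j81.6)
|Γ| = 186/327 = 0.568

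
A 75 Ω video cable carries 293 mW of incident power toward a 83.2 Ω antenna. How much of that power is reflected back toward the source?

Γ = (83.2 − 75)/(83.2 + 75) = 0.0518
|Γ|² = 0.00269
P_refl = |Γ|²·P_inc = 0.787 mW, P_del = (1 − |Γ|²)·P_inc = 292 mW

P_reflected ≈ 0.787 mW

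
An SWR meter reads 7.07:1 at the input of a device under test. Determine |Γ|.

|Γ| ≈ 0.752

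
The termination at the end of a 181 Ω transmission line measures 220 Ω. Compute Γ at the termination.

Γ = 0.0973

Γ = (Z_L − Z_0)/(Z_L + Z_0) = (220 − 181)/(220 + 181) = 39/401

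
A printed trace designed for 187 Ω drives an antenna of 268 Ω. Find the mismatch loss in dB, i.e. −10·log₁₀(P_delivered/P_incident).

Γ = (268 − 187)/(268 + 187) = 0.178
|Γ|² = 0.0317, so P_del/P_inc = 1 − |Γ|² = 0.968
ML = −10·log₁₀(1 − |Γ|²)

mismatch loss ≈ 0.14 dB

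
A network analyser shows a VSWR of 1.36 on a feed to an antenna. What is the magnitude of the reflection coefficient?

|Γ| ≈ 0.153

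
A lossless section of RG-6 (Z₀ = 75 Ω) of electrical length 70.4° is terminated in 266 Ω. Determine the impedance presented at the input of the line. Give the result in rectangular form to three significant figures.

Z_in ≈ 23.6 − j24.3 Ω

tan(βl) = tan(70.4°) = 2.81
Z_in = Z_0·(Z_L + jZ_0·tanβl)/(Z_0 + jZ_L·tanβl)
     = 75·(266 + j211)/(75 + j747)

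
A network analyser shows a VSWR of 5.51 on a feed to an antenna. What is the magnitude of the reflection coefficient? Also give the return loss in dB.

|Γ| = (S − 1)/(S + 1) = (5.51 − 1)/(5.51 + 1) = 4.51/6.51
RL = −20·log₁₀|Γ| = −20·log₁₀(0.693)

|Γ| ≈ 0.693; return loss ≈ 3.19 dB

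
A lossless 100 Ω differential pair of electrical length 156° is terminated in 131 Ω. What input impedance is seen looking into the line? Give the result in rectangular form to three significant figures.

tan(βl) = tan(156°) = -0.445
Z_in = Z_0·(Z_L + jZ_0·tanβl)/(Z_0 + jZ_L·tanβl)
     = 100·(131 − j44.5)/(100 − j58.3)

Z_in ≈ 117 + j23.8 Ω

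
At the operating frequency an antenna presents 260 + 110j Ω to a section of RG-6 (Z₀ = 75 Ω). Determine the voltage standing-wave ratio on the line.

VSWR ≈ 4.13

Γ = (Z_L − Z_0)/(Z_L + Z_0) = (185 + j110)/(335 + j110)
|Γ| = 215/353 = 0.61
VSWR = (1 + |Γ|)/(1 − |Γ|) = 1.61/0.39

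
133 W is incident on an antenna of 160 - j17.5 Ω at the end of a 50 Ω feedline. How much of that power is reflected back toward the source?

|Γ| = |(110 − j17.5)/(210 − j17.5)| = 0.529
|Γ|² = 0.279
P_refl = |Γ|²·P_inc = 37.2 W, P_del = (1 − |Γ|²)·P_inc = 95.8 W

P_reflected ≈ 37.2 W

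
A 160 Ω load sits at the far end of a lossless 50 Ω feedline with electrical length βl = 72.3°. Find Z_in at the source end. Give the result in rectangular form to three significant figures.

Z_in ≈ 17 − j14.3 Ω

tan(βl) = tan(72.3°) = 3.13
Z_in = Z_0·(Z_L + jZ_0·tanβl)/(Z_0 + jZ_L·tanβl)
     = 50·(160 + j157)/(50 + j501)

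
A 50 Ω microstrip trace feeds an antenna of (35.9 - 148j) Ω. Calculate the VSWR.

VSWR ≈ 14.2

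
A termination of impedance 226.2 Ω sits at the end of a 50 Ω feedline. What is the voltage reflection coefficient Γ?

Γ = (Z_L − Z_0)/(Z_L + Z_0) = (226.2 − 50)/(226.2 + 50) = 176.2/276.2

Γ = 0.638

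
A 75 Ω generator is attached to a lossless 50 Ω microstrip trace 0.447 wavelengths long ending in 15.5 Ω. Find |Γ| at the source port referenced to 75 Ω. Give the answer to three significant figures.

|Γ| ≈ 0.641

βl = 2π × 0.447 = 161°
tan(βl) = -0.346
Z_in = Z_0·(Z_L + jZ_0·tanβl)/(Z_0 + jZ_L·tanβl) = 17.2 − j15.5 Ω
Γ_s = (Z_in − Z_s)/(Z_in + Z_s) = (-57.8 − j15.5)/(92.2 − j15.5), |Γ_s| = 0.641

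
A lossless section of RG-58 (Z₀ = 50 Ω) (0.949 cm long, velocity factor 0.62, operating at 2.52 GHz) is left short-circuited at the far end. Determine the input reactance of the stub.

X_in ≈ 52.3 Ω (inductive)

λ = v/f = 0.62·c / 2.52 GHz = 0.0738 m
βl = 2π·l/λ = 2π × 0.129 = 46.3°
tan(βl) = 1.05
For a short-circuited stub, Z_in = jZ_0·tan(βl)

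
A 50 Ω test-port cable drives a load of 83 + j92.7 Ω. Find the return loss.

Γ = (33 + j92.7)/(133 + j92.7), |Γ| = 0.607
RL = −20·log₁₀|Γ| = −20·log₁₀(0.607)

RL ≈ 4.34 dB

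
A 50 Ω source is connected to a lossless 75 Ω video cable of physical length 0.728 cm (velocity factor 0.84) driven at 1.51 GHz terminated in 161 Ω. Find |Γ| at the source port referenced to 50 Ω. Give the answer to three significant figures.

λ = v/f = 0.84·c / 1.51 GHz = 0.167 m
βl = 2π·l/λ = 2π × 0.0436 = 15.7°
tan(βl) = 0.281
Z_in = Z_0·(Z_L + jZ_0·tanβl)/(Z_0 + jZ_L·tanβl) = 127 − j55.8 Ω
Γ_s = (Z_in − Z_s)/(Z_in + Z_s) = (77.3 − j55.8)/(177 − j55.8), |Γ_s| = 0.513

|Γ| ≈ 0.513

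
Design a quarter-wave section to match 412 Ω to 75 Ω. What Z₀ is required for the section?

Z_qwt ≈ 176 Ω

Z_qwt = √(Z_0·R_L) = √(75 × 412) = √30900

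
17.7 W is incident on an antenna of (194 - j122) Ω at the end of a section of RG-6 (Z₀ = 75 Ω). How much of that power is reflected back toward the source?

P_reflected ≈ 5.89 W

|Γ| = |(119 − j122)/(269 − j122)| = 0.577
|Γ|² = 0.333
P_refl = |Γ|²·P_inc = 5.89 W, P_del = (1 − |Γ|²)·P_inc = 11.8 W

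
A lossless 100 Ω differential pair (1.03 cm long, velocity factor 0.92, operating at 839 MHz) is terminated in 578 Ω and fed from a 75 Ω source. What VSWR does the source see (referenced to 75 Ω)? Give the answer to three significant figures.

λ = v/f = 0.92·c / 839 MHz = 0.329 m
βl = 2π·l/λ = 2π × 0.0313 = 11.3°
tan(βl) = 0.199
Z_in = Z_0·(Z_L + jZ_0·tanβl)/(Z_0 + jZ_L·tanβl) = 258 − j278 Ω
Γ_s = (Z_in − Z_s)/(Z_in + Z_s) = (183 − j278)/(333 − j278), |Γ_s| = 0.767
VSWR = (1 + |Γ_s|)/(1 − |Γ_s|)

VSWR ≈ 7.58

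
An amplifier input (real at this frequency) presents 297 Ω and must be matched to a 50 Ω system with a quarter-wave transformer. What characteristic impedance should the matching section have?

Z_qwt ≈ 122 Ω

Z_qwt = √(Z_0·R_L) = √(50 × 297) = √14850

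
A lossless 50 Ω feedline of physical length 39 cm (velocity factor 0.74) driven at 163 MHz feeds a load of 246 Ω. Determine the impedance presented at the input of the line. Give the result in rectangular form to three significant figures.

λ = v/f = 0.74·c / 163 MHz = 1.36 m
βl = 2π·l/λ = 2π × 0.286 = 103°
tan(βl) = tan(103°) = -4.3
Z_in = Z_0·(Z_L + jZ_0·tanβl)/(Z_0 + jZ_L·tanβl)
     = 50·(246 − j215)/(50 − j1060)

Z_in ≈ 10.7 + j11.1 Ω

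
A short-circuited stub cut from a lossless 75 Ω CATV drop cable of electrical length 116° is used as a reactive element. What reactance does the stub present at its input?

X_in ≈ -154 Ω (capacitive)

tan(βl) = -2.05
For a short-circuited stub, Z_in = jZ_0·tan(βl)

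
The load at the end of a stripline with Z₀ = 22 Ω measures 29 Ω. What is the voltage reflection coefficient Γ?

Γ = (Z_L − Z_0)/(Z_L + Z_0) = (29 − 22)/(29 + 22) = 7/51

Γ = 0.137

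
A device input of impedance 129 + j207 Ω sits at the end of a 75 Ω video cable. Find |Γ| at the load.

|Γ| ≈ 0.736

Γ = (Z_L − Z_0)/(Z_L + Z_0) = (54 + j207)/(204 + j207)
|Γ| = 214/291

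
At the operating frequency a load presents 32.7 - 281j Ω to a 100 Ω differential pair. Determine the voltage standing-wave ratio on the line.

Γ = (Z_L − Z_0)/(Z_L + Z_0) = (-67.3 − j281)/(132.7 − j281)
|Γ| = 289/311 = 0.93
VSWR = (1 + |Γ|)/(1 − |Γ|) = 1.93/0.0702

VSWR ≈ 27.5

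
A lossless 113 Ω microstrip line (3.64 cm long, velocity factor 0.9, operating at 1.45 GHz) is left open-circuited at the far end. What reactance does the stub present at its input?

λ = v/f = 0.9·c / 1.45 GHz = 0.186 m
βl = 2π·l/λ = 2π × 0.195 = 70.4°
tan(βl) = 2.8
For an open-circuited stub, Z_in = −jZ_0·cot(βl) = −jZ_0/tan(βl)

X_in ≈ -40.3 Ω (capacitive)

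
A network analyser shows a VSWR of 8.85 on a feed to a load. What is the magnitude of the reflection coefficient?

|Γ| ≈ 0.797

|Γ| = (S − 1)/(S + 1) = (8.85 − 1)/(8.85 + 1) = 7.85/9.85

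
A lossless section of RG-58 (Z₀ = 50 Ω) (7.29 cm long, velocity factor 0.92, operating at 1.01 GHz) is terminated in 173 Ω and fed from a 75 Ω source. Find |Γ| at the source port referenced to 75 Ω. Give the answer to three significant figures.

|Γ| ≈ 0.675

λ = v/f = 0.92·c / 1.01 GHz = 0.273 m
βl = 2π·l/λ = 2π × 0.267 = 96°
tan(βl) = -9.45
Z_in = Z_0·(Z_L + jZ_0·tanβl)/(Z_0 + jZ_L·tanβl) = 14.6 + j4.84 Ω
Γ_s = (Z_in − Z_s)/(Z_in + Z_s) = (-60.4 + j4.84)/(89.6 + j4.84), |Γ_s| = 0.675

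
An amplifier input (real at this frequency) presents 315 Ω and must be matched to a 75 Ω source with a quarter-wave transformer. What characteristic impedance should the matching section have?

Z_qwt = √(Z_0·R_L) = √(75 × 315) = √23620

Z_qwt ≈ 154 Ω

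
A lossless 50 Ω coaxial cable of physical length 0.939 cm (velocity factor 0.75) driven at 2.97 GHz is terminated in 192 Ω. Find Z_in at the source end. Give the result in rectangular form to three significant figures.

λ = v/f = 0.75·c / 2.97 GHz = 0.0758 m
βl = 2π·l/λ = 2π × 0.124 = 44.6°
tan(βl) = tan(44.6°) = 0.987
Z_in = Z_0·(Z_L + jZ_0·tanβl)/(Z_0 + jZ_L·tanβl)
     = 50·(192 + j49.3)/(50 + j189)

Z_in ≈ 24.7 − j44.2 Ω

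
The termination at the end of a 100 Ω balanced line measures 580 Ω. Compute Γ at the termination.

Γ = 0.706

Γ = (Z_L − Z_0)/(Z_L + Z_0) = (580 − 100)/(580 + 100) = 480/680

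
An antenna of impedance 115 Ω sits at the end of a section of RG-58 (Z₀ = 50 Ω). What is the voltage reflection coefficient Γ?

Γ = (Z_L − Z_0)/(Z_L + Z_0) = (115 − 50)/(115 + 50) = 65/165

Γ = 0.394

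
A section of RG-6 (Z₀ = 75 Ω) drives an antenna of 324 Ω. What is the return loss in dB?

Γ = (324 − 75)/(324 + 75) = 0.624
RL = −20·log₁₀|Γ| = −20·log₁₀(0.624)

RL ≈ 4.1 dB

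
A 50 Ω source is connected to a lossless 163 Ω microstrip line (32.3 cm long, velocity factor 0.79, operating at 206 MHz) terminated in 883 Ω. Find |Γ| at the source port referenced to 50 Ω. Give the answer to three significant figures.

λ = v/f = 0.79·c / 206 MHz = 1.15 m
βl = 2π·l/λ = 2π × 0.281 = 101°
tan(βl) = -5.11
Z_in = Z_0·(Z_L + jZ_0·tanβl)/(Z_0 + jZ_L·tanβl) = 31.2 + j30.8 Ω
Γ_s = (Z_in − Z_s)/(Z_in + Z_s) = (-18.8 + j30.8)/(81.2 + j30.8), |Γ_s| = 0.415

|Γ| ≈ 0.415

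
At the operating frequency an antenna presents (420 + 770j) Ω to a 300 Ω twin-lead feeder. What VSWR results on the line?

VSWR ≈ 6.67

Γ = (Z_L − Z_0)/(Z_L + Z_0) = (120 + j770)/(720 + j770)
|Γ| = 779/1050 = 0.739
VSWR = (1 + |Γ|)/(1 − |Γ|) = 1.74/0.261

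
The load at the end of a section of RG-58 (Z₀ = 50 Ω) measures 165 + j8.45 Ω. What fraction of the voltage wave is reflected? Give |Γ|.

|Γ| ≈ 0.536

Γ = (Z_L − Z_0)/(Z_L + Z_0) = (115 + j8.45)/(215 + j8.45)
|Γ| = 115/215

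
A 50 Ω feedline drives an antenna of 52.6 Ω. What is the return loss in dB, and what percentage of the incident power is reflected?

RL ≈ 31.9 dB; 0.0642% of incident power reflected

Γ = (52.6 − 50)/(52.6 + 50) = 0.0253
RL = −20·log₁₀(0.0253) = 31.9 dB
P_refl/P_inc = |Γ|² = 0.000642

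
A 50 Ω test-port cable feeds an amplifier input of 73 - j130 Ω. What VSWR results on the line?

VSWR ≈ 6.62

Γ = (Z_L − Z_0)/(Z_L + Z_0) = (23 − j130)/(123 − j130)
|Γ| = 132/179 = 0.738
VSWR = (1 + |Γ|)/(1 − |Γ|) = 1.74/0.262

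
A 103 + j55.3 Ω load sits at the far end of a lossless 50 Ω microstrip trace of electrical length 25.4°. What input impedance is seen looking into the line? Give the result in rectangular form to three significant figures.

Z_in ≈ 107 − j53.5 Ω

tan(βl) = tan(25.4°) = 0.475
Z_in = Z_0·(Z_L + jZ_0·tanβl)/(Z_0 + jZ_L·tanβl)
     = 50·(103 + j79)/(23.7 + j48.9)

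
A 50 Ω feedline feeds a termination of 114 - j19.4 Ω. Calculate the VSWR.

VSWR ≈ 2.36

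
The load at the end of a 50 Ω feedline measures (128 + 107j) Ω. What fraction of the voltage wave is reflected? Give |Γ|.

|Γ| ≈ 0.638

Γ = (Z_L − Z_0)/(Z_L + Z_0) = (78 + j107)/(178 + j107)
|Γ| = 132/208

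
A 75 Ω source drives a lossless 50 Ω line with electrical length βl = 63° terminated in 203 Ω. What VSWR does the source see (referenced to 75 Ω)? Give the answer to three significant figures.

tan(βl) = 1.96
Z_in = Z_0·(Z_L + jZ_0·tanβl)/(Z_0 + jZ_L·tanβl) = 15.3 − j23.6 Ω
Γ_s = (Z_in − Z_s)/(Z_in + Z_s) = (-59.7 − j23.6)/(90.3 − j23.6), |Γ_s| = 0.688
VSWR = (1 + |Γ_s|)/(1 − |Γ_s|)

VSWR ≈ 5.41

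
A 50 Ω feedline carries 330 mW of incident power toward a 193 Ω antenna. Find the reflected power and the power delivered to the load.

Γ = (193 − 50)/(193 + 50) = 0.588
|Γ|² = 0.346
P_refl = |Γ|²·P_inc = 114 mW, P_del = (1 − |Γ|²)·P_inc = 216 mW

P_reflected ≈ 114 mW; P_delivered ≈ 216 mW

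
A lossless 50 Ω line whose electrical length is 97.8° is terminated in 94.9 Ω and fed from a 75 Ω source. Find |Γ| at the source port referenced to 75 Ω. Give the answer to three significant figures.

tan(βl) = -7.3
Z_in = Z_0·(Z_L + jZ_0·tanβl)/(Z_0 + jZ_L·tanβl) = 26.7 + j4.92 Ω
Γ_s = (Z_in − Z_s)/(Z_in + Z_s) = (-48.3 + j4.92)/(102 + j4.92), |Γ_s| = 0.477

|Γ| ≈ 0.477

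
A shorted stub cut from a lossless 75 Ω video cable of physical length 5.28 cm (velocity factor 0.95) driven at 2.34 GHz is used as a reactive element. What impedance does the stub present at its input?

Z_in ≈ −j33.3 Ω

λ = v/f = 0.95·c / 2.34 GHz = 0.122 m
βl = 2π·l/λ = 2π × 0.434 = 156°
tan(βl) = -0.444
For a shorted stub, Z_in = jZ_0·tan(βl)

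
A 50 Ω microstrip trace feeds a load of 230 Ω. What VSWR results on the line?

Γ = (230 − 50)/(230 + 50) = 0.643
VSWR = (1 + 0.643)/(1 − 0.643)

VSWR ≈ 4.6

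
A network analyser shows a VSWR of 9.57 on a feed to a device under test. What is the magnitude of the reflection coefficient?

|Γ| = (S − 1)/(S + 1) = (9.57 − 1)/(9.57 + 1) = 8.57/10.6

|Γ| ≈ 0.811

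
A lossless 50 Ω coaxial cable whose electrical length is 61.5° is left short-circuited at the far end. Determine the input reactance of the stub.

tan(βl) = 1.84
For a short-circuited stub, Z_in = jZ_0·tan(βl)

X_in ≈ 92.1 Ω (inductive)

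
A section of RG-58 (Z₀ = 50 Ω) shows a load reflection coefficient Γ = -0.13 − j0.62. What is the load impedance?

Z_L ≈ 18 − j37.3 Ω

Z_L = Z_0·(1 + Γ)/(1 − Γ) = 50·(0.87 − j0.62)/(1.13 + j0.62)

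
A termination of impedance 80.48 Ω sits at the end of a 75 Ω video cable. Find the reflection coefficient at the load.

Γ = 0.0352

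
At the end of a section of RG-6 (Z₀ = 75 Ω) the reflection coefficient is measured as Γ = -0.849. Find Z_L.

Z_L = Z_0·(1 + Γ)/(1 − Γ) = 75·(0.151)/(1.85)

Z_L ≈ 6.12 Ω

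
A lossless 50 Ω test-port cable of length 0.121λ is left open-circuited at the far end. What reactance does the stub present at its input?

X_in ≈ -52.6 Ω (capacitive)

βl = 2π × 0.121 = 43.6°
tan(βl) = 0.951
For an open-circuited stub, Z_in = −jZ_0·cot(βl) = −jZ_0/tan(βl)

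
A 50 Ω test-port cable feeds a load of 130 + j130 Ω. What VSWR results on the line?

VSWR ≈ 5.4

Γ = (Z_L − Z_0)/(Z_L + Z_0) = (80 + j130)/(180 + j130)
|Γ| = 153/222 = 0.687
VSWR = (1 + |Γ|)/(1 − |Γ|) = 1.69/0.313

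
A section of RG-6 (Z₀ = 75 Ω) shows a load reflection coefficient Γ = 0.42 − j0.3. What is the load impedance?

Z_L = Z_0·(1 + Γ)/(1 − Γ) = 75·(1.42 − j0.3)/(0.58 + j0.3)

Z_L ≈ 129 − j106 Ω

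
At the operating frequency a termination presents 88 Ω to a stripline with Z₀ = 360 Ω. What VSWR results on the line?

VSWR ≈ 4.09

Γ = (88 − 360)/(88 + 360) = -0.607
VSWR = (1 + 0.607)/(1 − 0.607)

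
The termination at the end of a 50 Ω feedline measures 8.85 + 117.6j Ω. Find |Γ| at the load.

|Γ| ≈ 0.947

Γ = (Z_L − Z_0)/(Z_L + Z_0) = (-41.15 + j117.6)/(58.85 + j117.6)
|Γ| = 125/132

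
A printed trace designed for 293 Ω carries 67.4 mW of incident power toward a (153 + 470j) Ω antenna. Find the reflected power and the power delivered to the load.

|Γ| = |(-140 + j470)/(446 + j470)| = 0.757
|Γ|² = 0.573
P_refl = |Γ|²·P_inc = 38.6 mW, P_del = (1 − |Γ|²)·P_inc = 28.8 mW

P_reflected ≈ 38.6 mW; P_delivered ≈ 28.8 mW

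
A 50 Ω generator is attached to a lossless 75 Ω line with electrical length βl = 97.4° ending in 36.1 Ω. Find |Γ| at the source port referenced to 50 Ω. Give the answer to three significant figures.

|Γ| ≈ 0.511

tan(βl) = -7.7
Z_in = Z_0·(Z_L + jZ_0·tanβl)/(Z_0 + jZ_L·tanβl) = 148 − j30.1 Ω
Γ_s = (Z_in − Z_s)/(Z_in + Z_s) = (97.7 − j30.1)/(198 − j30.1), |Γ_s| = 0.511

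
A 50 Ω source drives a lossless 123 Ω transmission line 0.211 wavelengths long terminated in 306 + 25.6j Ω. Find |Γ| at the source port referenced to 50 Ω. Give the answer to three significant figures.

|Γ| ≈ 0.281

βl = 2π × 0.211 = 76°
tan(βl) = 4
Z_in = Z_0·(Z_L + jZ_0·tanβl)/(Z_0 + jZ_L·tanβl) = 52.5 − j29.9 Ω
Γ_s = (Z_in − Z_s)/(Z_in + Z_s) = (2.52 − j29.9)/(103 − j29.9), |Γ_s| = 0.281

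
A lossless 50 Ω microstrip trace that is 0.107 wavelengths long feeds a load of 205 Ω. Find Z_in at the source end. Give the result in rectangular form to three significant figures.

Z_in ≈ 28.7 − j54 Ω

βl = 2π × 0.107 = 38.5°
tan(βl) = tan(38.5°) = 0.796
Z_in = Z_0·(Z_L + jZ_0·tanβl)/(Z_0 + jZ_L·tanβl)
     = 50·(205 + j39.8)/(50 + j163)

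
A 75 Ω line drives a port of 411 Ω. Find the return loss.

Γ = (411 − 75)/(411 + 75) = 0.691
RL = −20·log₁₀|Γ| = −20·log₁₀(0.691)

RL ≈ 3.21 dB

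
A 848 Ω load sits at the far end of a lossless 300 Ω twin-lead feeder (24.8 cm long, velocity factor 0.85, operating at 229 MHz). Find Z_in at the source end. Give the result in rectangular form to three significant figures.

λ = v/f = 0.85·c / 229 MHz = 1.11 m
βl = 2π·l/λ = 2π × 0.223 = 80.2°
tan(βl) = tan(80.2°) = 5.78
Z_in = Z_0·(Z_L + jZ_0·tanβl)/(Z_0 + jZ_L·tanβl)
     = 300·(848 + j1730)/(300 + j4900)

Z_in ≈ 109 − j45.3 Ω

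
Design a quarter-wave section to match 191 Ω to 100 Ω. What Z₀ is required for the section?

Z_qwt = √(Z_0·R_L) = √(100 × 191) = √19100

Z_qwt ≈ 138 Ω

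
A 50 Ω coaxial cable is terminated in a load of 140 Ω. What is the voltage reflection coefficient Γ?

Γ = 0.474

Γ = (Z_L − Z_0)/(Z_L + Z_0) = (140 − 50)/(140 + 50) = 90/190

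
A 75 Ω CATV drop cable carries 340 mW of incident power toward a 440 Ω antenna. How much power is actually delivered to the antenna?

P_delivered ≈ 169 mW

Γ = (440 − 75)/(440 + 75) = 0.709
|Γ|² = 0.502
P_refl = |Γ|²·P_inc = 171 mW, P_del = (1 − |Γ|²)·P_inc = 169 mW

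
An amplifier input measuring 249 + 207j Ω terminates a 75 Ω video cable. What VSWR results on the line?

Γ = (Z_L − Z_0)/(Z_L + Z_0) = (174 + j207)/(324 + j207)
|Γ| = 270/384 = 0.703
VSWR = (1 + |Γ|)/(1 − |Γ|) = 1.7/0.297

VSWR ≈ 5.74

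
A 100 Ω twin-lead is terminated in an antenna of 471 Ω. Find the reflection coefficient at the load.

Γ = (Z_L − Z_0)/(Z_L + Z_0) = (471 − 100)/(471 + 100) = 371/571

Γ = 0.65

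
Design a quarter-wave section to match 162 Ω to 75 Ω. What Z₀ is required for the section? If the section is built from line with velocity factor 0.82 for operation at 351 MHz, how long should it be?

Z_qwt ≈ 110 Ω; length ≈ 17.5 cm

Z_qwt = √(Z_0·R_L) = √(75 × 162) = √12150
λ = 0.82·c/f = 0.701 m, so l = λ/4 = 0.175 m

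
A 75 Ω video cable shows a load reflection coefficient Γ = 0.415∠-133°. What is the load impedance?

Z_L ≈ 35.7 − j26.2 Ω

Z_L = Z_0·(1 + Γ)/(1 − Γ) = 75·(0.717 − j0.304)/(1.28 + j0.304)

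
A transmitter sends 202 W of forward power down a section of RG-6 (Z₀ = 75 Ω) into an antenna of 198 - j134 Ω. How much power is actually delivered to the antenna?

P_delivered ≈ 130 W

|Γ| = |(123 − j134)/(273 − j134)| = 0.598
|Γ|² = 0.358
P_refl = |Γ|²·P_inc = 72.3 W, P_del = (1 − |Γ|²)·P_inc = 130 W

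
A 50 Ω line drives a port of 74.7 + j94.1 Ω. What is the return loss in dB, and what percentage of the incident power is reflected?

RL ≈ 4.11 dB; 38.8% of incident power reflected

Γ = (24.7 + j94.1)/(124.7 + j94.1), |Γ| = 0.623
RL = −20·log₁₀(0.623) = 4.11 dB
P_refl/P_inc = |Γ|² = 0.388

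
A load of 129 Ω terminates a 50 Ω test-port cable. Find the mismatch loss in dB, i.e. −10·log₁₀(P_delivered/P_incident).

Γ = (129 − 50)/(129 + 50) = 0.441
|Γ|² = 0.195, so P_del/P_inc = 1 − |Γ|² = 0.805
ML = −10·log₁₀(1 − |Γ|²)

mismatch loss ≈ 0.941 dB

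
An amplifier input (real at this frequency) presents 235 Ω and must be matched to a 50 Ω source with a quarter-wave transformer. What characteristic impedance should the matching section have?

Z_qwt ≈ 108 Ω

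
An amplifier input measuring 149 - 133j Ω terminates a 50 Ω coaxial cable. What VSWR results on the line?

Γ = (Z_L − Z_0)/(Z_L + Z_0) = (99 − j133)/(199 − j133)
|Γ| = 166/239 = 0.693
VSWR = (1 + |Γ|)/(1 − |Γ|) = 1.69/0.307

VSWR ≈ 5.51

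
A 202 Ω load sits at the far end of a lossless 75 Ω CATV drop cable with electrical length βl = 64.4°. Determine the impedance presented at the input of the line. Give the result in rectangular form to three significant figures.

tan(βl) = tan(64.4°) = 2.09
Z_in = Z_0·(Z_L + jZ_0·tanβl)/(Z_0 + jZ_L·tanβl)
     = 75·(202 + j157)/(75 + j422)

Z_in ≈ 33.2 − j30 Ω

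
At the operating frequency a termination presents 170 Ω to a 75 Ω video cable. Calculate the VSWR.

VSWR ≈ 2.27

For a purely resistive load, VSWR = R_L/Z_0 or Z_0/R_L (whichever > 1) = 170/75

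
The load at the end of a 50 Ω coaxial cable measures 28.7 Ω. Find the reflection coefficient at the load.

Γ = -0.271

Γ = (Z_L − Z_0)/(Z_L + Z_0) = (28.7 − 50)/(28.7 + 50) = -21.3/78.7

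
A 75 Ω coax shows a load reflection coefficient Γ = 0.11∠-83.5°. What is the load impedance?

Z_L = Z_0·(1 + Γ)/(1 − Γ) = 75·(1.01 − j0.109)/(0.988 + j0.109)

Z_L ≈ 75.1 − j16.6 Ω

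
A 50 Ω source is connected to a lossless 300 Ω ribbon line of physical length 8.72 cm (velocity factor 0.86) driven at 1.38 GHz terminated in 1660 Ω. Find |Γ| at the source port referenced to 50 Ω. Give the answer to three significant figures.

|Γ| ≈ 0.939

λ = v/f = 0.86·c / 1.38 GHz = 0.187 m
βl = 2π·l/λ = 2π × 0.466 = 168°
tan(βl) = -0.214
Z_in = Z_0·(Z_L + jZ_0·tanβl)/(Z_0 + jZ_L·tanβl) = 722 + j791 Ω
Γ_s = (Z_in − Z_s)/(Z_in + Z_s) = (672 + j791)/(772 + j791), |Γ_s| = 0.939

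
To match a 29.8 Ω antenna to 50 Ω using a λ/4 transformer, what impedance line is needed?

Z_qwt = √(Z_0·R_L) = √(50 × 29.8) = √1490

Z_qwt ≈ 38.6 Ω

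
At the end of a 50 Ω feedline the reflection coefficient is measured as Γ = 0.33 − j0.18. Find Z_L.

Z_L ≈ 89.2 − j37.4 Ω

Z_L = Z_0·(1 + Γ)/(1 − Γ) = 50·(1.33 − j0.18)/(0.67 + j0.18)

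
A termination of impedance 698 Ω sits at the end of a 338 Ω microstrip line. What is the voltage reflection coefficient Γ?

Γ = (Z_L − Z_0)/(Z_L + Z_0) = (698 − 338)/(698 + 338) = 360/1036

Γ = 0.347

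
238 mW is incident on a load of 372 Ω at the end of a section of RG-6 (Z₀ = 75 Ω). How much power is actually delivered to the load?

Γ = (372 − 75)/(372 + 75) = 0.664
|Γ|² = 0.441
P_refl = |Γ|²·P_inc = 105 mW, P_del = (1 − |Γ|²)·P_inc = 133 mW

P_delivered ≈ 133 mW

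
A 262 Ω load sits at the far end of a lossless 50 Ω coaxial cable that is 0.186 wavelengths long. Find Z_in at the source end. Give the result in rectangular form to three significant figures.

βl = 2π × 0.186 = 67°
tan(βl) = tan(67°) = 2.35
Z_in = Z_0·(Z_L + jZ_0·tanβl)/(Z_0 + jZ_L·tanβl)
     = 50·(262 + j118)/(50 + j616)

Z_in ≈ 11.2 − j20.4 Ω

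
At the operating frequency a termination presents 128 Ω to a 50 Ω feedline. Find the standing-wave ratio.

VSWR ≈ 2.56

Γ = (128 − 50)/(128 + 50) = 0.438
VSWR = (1 + 0.438)/(1 − 0.438)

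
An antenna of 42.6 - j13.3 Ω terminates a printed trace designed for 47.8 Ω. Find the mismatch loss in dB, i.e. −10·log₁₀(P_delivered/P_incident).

mismatch loss ≈ 0.107 dB

Γ = (-5.2 − j13.3)/(90.4 − j13.3), |Γ| = 0.156
|Γ|² = 0.0244, so P_del/P_inc = 1 − |Γ|² = 0.976
ML = −10·log₁₀(1 − |Γ|²)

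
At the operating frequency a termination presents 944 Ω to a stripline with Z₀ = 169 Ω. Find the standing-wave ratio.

Γ = (944 − 169)/(944 + 169) = 0.696
VSWR = (1 + 0.696)/(1 − 0.696)

VSWR ≈ 5.59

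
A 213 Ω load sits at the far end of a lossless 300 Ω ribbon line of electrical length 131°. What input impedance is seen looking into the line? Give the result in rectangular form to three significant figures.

Z_in ≈ 297 − j103 Ω

tan(βl) = tan(131°) = -1.15
Z_in = Z_0·(Z_L + jZ_0·tanβl)/(Z_0 + jZ_L·tanβl)
     = 300·(213 − j345)/(300 − j245)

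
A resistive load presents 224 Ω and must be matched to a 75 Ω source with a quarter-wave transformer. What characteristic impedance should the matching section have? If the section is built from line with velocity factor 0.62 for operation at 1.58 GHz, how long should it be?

Z_qwt ≈ 130 Ω; length ≈ 2.94 cm

Z_qwt = √(Z_0·R_L) = √(75 × 224) = √16800
λ = 0.62·c/f = 0.118 m, so l = λ/4 = 0.0294 m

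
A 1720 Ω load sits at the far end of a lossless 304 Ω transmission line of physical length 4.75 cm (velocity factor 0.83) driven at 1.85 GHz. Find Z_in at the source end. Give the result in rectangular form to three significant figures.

λ = v/f = 0.83·c / 1.85 GHz = 0.135 m
βl = 2π·l/λ = 2π × 0.353 = 127°
tan(βl) = tan(127°) = -1.32
Z_in = Z_0·(Z_L + jZ_0·tanβl)/(Z_0 + jZ_L·tanβl)
     = 304·(1720 − j403)/(304 − j2280)

Z_in ≈ 82.9 + j218 Ω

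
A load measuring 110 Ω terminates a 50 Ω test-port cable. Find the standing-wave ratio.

VSWR ≈ 2.2

Γ = (110 − 50)/(110 + 50) = 0.375
VSWR = (1 + 0.375)/(1 − 0.375)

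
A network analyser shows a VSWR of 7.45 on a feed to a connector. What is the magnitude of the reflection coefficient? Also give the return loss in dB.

|Γ| ≈ 0.763; return loss ≈ 2.35 dB

|Γ| = (S − 1)/(S + 1) = (7.45 − 1)/(7.45 + 1) = 6.45/8.45
RL = −20·log₁₀|Γ| = −20·log₁₀(0.763)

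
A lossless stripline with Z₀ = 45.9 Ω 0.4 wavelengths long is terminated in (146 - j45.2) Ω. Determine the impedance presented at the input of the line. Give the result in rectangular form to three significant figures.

Z_in ≈ 41.1 + j58.1 Ω

βl = 2π × 0.4 = 144°
tan(βl) = tan(144°) = -0.727
Z_in = Z_0·(Z_L + jZ_0·tanβl)/(Z_0 + jZ_L·tanβl)
     = 45.9·(146 − j78.5)/(13.1 − j106)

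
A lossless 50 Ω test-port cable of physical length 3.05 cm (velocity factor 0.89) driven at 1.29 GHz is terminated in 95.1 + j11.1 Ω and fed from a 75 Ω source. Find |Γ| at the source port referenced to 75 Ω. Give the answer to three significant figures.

|Γ| ≈ 0.392

λ = v/f = 0.89·c / 1.29 GHz = 0.207 m
βl = 2π·l/λ = 2π × 0.147 = 53°
tan(βl) = 1.33
Z_in = Z_0·(Z_L + jZ_0·tanβl)/(Z_0 + jZ_L·tanβl) = 38.2 − j27 Ω
Γ_s = (Z_in − Z_s)/(Z_in + Z_s) = (-36.8 − j27)/(113 − j27), |Γ_s| = 0.392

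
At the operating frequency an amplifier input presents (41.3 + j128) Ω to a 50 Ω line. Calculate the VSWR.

Γ = (Z_L − Z_0)/(Z_L + Z_0) = (-8.7 + j128)/(91.3 + j128)
|Γ| = 128/157 = 0.816
VSWR = (1 + |Γ|)/(1 − |Γ|) = 1.82/0.184

VSWR ≈ 9.87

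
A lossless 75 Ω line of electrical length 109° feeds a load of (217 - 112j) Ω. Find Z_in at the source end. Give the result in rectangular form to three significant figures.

Z_in ≈ 25 + j35.8 Ω

tan(βl) = tan(109°) = -2.9
Z_in = Z_0·(Z_L + jZ_0·tanβl)/(Z_0 + jZ_L·tanβl)
     = 75·(217 − j330)/(-250 − j630)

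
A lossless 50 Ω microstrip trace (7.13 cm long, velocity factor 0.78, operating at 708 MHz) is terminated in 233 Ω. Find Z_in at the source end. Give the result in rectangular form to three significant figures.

λ = v/f = 0.78·c / 708 MHz = 0.331 m
βl = 2π·l/λ = 2π × 0.216 = 77.7°
tan(βl) = tan(77.7°) = 4.57
Z_in = Z_0·(Z_L + jZ_0·tanβl)/(Z_0 + jZ_L·tanβl)
     = 50·(233 + j229)/(50 + j1070)

Z_in ≈ 11.2 − j10.4 Ω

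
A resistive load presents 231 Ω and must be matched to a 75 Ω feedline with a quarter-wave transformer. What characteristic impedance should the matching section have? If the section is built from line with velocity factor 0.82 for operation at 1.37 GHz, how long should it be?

Z_qwt ≈ 132 Ω; length ≈ 4.49 cm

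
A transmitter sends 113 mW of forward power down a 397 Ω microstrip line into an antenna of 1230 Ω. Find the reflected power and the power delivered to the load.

Γ = (1230 − 397)/(1230 + 397) = 0.512
|Γ|² = 0.262
P_refl = |Γ|²·P_inc = 29.6 mW, P_del = (1 − |Γ|²)·P_inc = 83.4 mW

P_reflected ≈ 29.6 mW; P_delivered ≈ 83.4 mW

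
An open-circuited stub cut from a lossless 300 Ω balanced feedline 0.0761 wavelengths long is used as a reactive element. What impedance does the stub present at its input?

Z_in ≈ −j579 Ω

βl = 2π × 0.0761 = 27.4°
tan(βl) = 0.518
For an open-circuited stub, Z_in = −jZ_0·cot(βl) = −jZ_0/tan(βl)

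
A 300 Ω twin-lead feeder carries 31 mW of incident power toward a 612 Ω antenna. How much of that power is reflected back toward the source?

P_reflected ≈ 3.63 mW

Γ = (612 − 300)/(612 + 300) = 0.342
|Γ|² = 0.117
P_refl = |Γ|²·P_inc = 3.63 mW, P_del = (1 − |Γ|²)·P_inc = 27.4 mW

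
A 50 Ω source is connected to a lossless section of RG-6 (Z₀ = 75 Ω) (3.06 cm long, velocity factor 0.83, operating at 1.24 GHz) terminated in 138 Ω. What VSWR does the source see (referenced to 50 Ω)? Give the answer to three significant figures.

λ = v/f = 0.83·c / 1.24 GHz = 0.201 m
βl = 2π·l/λ = 2π × 0.152 = 54.9°
tan(βl) = 1.42
Z_in = Z_0·(Z_L + jZ_0·tanβl)/(Z_0 + jZ_L·tanβl) = 53.2 − j32.4 Ω
Γ_s = (Z_in − Z_s)/(Z_in + Z_s) = (3.17 − j32.4)/(103 − j32.4), |Γ_s| = 0.301
VSWR = (1 + |Γ_s|)/(1 − |Γ_s|)

VSWR ≈ 1.86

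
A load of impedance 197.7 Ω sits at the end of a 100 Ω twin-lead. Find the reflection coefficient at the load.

Γ = 0.328

Γ = (Z_L − Z_0)/(Z_L + Z_0) = (197.7 − 100)/(197.7 + 100) = 97.7/297.7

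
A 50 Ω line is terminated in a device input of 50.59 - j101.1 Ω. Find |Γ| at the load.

|Γ| ≈ 0.709

Γ = (Z_L − Z_0)/(Z_L + Z_0) = (0.59 − j101.1)/(100.6 − j101.1)
|Γ| = 101/143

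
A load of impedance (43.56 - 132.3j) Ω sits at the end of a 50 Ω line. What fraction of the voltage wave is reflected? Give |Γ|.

Γ = (Z_L − Z_0)/(Z_L + Z_0) = (-6.44 − j132.3)/(93.56 − j132.3)
|Γ| = 132/162

|Γ| ≈ 0.817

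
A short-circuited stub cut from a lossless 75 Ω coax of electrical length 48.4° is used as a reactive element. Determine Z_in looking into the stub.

Z_in ≈ +j84.5 Ω

tan(βl) = 1.13
For a short-circuited stub, Z_in = jZ_0·tan(βl)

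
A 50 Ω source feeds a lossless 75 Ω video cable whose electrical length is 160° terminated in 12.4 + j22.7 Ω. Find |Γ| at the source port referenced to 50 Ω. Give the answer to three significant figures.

tan(βl) = -0.364
Z_in = Z_0·(Z_L + jZ_0·tanβl)/(Z_0 + jZ_L·tanβl) = 11.4 − j3.53 Ω
Γ_s = (Z_in − Z_s)/(Z_in + Z_s) = (-38.6 − j3.53)/(61.4 − j3.53), |Γ_s| = 0.631

|Γ| ≈ 0.631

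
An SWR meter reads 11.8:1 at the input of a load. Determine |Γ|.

|Γ| = (S − 1)/(S + 1) = (11.8 − 1)/(11.8 + 1) = 10.8/12.8

|Γ| ≈ 0.844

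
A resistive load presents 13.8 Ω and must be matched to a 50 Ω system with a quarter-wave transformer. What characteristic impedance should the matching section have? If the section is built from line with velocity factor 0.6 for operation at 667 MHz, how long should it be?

Z_qwt ≈ 26.3 Ω; length ≈ 6.75 cm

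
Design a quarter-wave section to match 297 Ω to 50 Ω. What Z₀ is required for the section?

Z_qwt ≈ 122 Ω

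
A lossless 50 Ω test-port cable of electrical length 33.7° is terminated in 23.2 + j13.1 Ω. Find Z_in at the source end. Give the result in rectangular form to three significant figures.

tan(βl) = tan(33.7°) = 0.667
Z_in = Z_0·(Z_L + jZ_0·tanβl)/(Z_0 + jZ_L·tanβl)
     = 50·(23.2 + j46.4)/(41.3 + j15.5)

Z_in ≈ 43.1 + j40.1 Ω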